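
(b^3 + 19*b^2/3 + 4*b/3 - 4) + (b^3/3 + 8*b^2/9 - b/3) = 4*b^3/3 + 65*b^2/9 + b - 4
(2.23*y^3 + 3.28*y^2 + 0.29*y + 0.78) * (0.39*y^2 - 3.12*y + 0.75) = 0.8697*y^5 - 5.6784*y^4 - 8.448*y^3 + 1.8594*y^2 - 2.2161*y + 0.585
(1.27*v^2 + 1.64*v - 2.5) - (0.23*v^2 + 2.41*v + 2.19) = 1.04*v^2 - 0.77*v - 4.69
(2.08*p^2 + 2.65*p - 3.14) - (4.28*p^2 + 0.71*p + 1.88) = -2.2*p^2 + 1.94*p - 5.02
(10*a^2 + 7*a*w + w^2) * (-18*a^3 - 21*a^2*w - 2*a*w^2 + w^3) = -180*a^5 - 336*a^4*w - 185*a^3*w^2 - 25*a^2*w^3 + 5*a*w^4 + w^5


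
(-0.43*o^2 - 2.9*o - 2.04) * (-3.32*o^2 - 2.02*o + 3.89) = 1.4276*o^4 + 10.4966*o^3 + 10.9581*o^2 - 7.1602*o - 7.9356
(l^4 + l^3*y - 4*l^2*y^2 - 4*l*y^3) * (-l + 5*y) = -l^5 + 4*l^4*y + 9*l^3*y^2 - 16*l^2*y^3 - 20*l*y^4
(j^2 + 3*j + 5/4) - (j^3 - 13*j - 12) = -j^3 + j^2 + 16*j + 53/4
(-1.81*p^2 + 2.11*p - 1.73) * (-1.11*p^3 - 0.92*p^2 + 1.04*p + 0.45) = 2.0091*p^5 - 0.6769*p^4 - 1.9033*p^3 + 2.9715*p^2 - 0.8497*p - 0.7785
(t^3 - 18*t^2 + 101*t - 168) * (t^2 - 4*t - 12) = t^5 - 22*t^4 + 161*t^3 - 356*t^2 - 540*t + 2016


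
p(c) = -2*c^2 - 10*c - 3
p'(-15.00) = 50.00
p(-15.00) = -303.00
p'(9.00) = -46.00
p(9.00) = -255.00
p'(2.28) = -19.12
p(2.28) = -36.20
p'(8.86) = -45.44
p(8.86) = -248.60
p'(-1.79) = -2.84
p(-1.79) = 8.49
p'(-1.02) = -5.92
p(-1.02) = 5.12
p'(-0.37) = -8.52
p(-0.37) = 0.43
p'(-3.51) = 4.04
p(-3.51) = 7.46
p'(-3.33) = 3.32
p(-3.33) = 8.12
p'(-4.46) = 7.84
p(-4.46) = 1.82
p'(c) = -4*c - 10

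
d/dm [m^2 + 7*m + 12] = 2*m + 7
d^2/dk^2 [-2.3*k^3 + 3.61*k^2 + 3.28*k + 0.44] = 7.22 - 13.8*k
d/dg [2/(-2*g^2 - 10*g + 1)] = 4*(2*g + 5)/(2*g^2 + 10*g - 1)^2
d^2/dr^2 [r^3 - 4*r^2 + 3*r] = 6*r - 8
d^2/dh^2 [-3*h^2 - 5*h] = -6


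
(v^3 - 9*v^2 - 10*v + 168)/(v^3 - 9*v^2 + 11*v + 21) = (v^2 - 2*v - 24)/(v^2 - 2*v - 3)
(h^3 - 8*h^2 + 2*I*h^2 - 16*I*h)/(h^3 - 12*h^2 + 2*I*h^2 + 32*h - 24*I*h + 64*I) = h/(h - 4)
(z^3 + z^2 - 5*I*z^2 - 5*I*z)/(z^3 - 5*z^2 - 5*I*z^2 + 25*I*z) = (z + 1)/(z - 5)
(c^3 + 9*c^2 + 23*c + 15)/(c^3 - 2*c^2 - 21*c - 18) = (c + 5)/(c - 6)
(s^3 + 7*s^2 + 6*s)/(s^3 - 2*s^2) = (s^2 + 7*s + 6)/(s*(s - 2))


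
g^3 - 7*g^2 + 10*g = g*(g - 5)*(g - 2)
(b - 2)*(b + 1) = b^2 - b - 2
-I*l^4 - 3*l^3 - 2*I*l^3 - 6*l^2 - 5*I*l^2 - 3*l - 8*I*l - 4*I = (l + 1)*(l - 4*I)*(l + I)*(-I*l - I)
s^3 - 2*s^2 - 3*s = s*(s - 3)*(s + 1)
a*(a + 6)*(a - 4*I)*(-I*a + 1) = -I*a^4 - 3*a^3 - 6*I*a^3 - 18*a^2 - 4*I*a^2 - 24*I*a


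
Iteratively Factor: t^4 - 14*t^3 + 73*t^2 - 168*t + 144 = (t - 3)*(t^3 - 11*t^2 + 40*t - 48) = (t - 3)^2*(t^2 - 8*t + 16) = (t - 4)*(t - 3)^2*(t - 4)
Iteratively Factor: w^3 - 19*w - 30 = (w + 3)*(w^2 - 3*w - 10) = (w + 2)*(w + 3)*(w - 5)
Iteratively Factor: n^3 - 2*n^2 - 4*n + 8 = (n - 2)*(n^2 - 4) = (n - 2)*(n + 2)*(n - 2)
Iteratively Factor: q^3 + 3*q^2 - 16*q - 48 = (q + 3)*(q^2 - 16) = (q - 4)*(q + 3)*(q + 4)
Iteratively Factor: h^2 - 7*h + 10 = (h - 2)*(h - 5)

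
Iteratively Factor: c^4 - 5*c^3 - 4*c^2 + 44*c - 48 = (c - 4)*(c^3 - c^2 - 8*c + 12) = (c - 4)*(c - 2)*(c^2 + c - 6) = (c - 4)*(c - 2)*(c + 3)*(c - 2)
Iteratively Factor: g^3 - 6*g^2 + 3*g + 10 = (g + 1)*(g^2 - 7*g + 10) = (g - 2)*(g + 1)*(g - 5)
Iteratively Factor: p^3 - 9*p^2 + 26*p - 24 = (p - 3)*(p^2 - 6*p + 8) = (p - 4)*(p - 3)*(p - 2)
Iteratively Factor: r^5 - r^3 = (r)*(r^4 - r^2) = r*(r - 1)*(r^3 + r^2) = r*(r - 1)*(r + 1)*(r^2) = r^2*(r - 1)*(r + 1)*(r)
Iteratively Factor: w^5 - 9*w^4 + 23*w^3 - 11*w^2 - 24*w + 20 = (w - 2)*(w^4 - 7*w^3 + 9*w^2 + 7*w - 10) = (w - 2)^2*(w^3 - 5*w^2 - w + 5) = (w - 5)*(w - 2)^2*(w^2 - 1) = (w - 5)*(w - 2)^2*(w - 1)*(w + 1)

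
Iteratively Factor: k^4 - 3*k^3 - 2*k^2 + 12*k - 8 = (k - 2)*(k^3 - k^2 - 4*k + 4) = (k - 2)*(k + 2)*(k^2 - 3*k + 2) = (k - 2)^2*(k + 2)*(k - 1)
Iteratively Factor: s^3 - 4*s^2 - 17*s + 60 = (s - 5)*(s^2 + s - 12) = (s - 5)*(s - 3)*(s + 4)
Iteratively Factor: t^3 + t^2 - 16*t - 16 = (t + 1)*(t^2 - 16) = (t + 1)*(t + 4)*(t - 4)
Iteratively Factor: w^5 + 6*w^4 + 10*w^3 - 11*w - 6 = (w - 1)*(w^4 + 7*w^3 + 17*w^2 + 17*w + 6) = (w - 1)*(w + 1)*(w^3 + 6*w^2 + 11*w + 6) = (w - 1)*(w + 1)^2*(w^2 + 5*w + 6) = (w - 1)*(w + 1)^2*(w + 3)*(w + 2)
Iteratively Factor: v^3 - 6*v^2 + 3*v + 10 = (v - 2)*(v^2 - 4*v - 5) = (v - 2)*(v + 1)*(v - 5)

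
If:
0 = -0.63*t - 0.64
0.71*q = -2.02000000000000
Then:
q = -2.85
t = -1.02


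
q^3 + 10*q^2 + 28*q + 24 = (q + 2)^2*(q + 6)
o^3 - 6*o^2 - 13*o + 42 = (o - 7)*(o - 2)*(o + 3)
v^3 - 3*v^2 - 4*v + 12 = (v - 3)*(v - 2)*(v + 2)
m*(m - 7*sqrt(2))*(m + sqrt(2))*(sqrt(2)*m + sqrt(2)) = sqrt(2)*m^4 - 12*m^3 + sqrt(2)*m^3 - 14*sqrt(2)*m^2 - 12*m^2 - 14*sqrt(2)*m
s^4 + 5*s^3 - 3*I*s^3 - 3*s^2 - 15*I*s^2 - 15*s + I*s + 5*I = (s + 5)*(s - I)^3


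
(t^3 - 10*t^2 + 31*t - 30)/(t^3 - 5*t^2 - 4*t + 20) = (t - 3)/(t + 2)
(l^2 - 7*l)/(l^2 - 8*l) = (l - 7)/(l - 8)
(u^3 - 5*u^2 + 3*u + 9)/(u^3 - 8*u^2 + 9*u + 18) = (u - 3)/(u - 6)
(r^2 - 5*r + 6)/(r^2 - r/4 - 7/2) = 4*(r - 3)/(4*r + 7)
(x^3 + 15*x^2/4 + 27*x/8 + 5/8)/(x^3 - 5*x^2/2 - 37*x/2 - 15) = (x + 1/4)/(x - 6)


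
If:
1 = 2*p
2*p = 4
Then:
No Solution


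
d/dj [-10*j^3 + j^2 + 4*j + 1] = -30*j^2 + 2*j + 4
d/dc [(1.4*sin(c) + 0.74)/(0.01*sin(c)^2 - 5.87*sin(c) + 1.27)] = (-0.014*sin(c)^2 - 0.0147999999999993*sin(c) + 6.1218)*cos(c)/(0.0001*sin(c)^4 - 0.1174*sin(c)^3 + 34.4823*sin(c)^2 - 14.9098*sin(c) + 1.6129)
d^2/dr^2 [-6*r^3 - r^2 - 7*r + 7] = -36*r - 2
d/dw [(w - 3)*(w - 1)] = 2*w - 4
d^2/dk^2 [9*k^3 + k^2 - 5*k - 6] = 54*k + 2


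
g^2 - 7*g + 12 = (g - 4)*(g - 3)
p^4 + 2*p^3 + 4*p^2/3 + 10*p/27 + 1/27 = (p + 1/3)^3*(p + 1)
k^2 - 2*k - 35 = (k - 7)*(k + 5)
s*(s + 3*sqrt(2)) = s^2 + 3*sqrt(2)*s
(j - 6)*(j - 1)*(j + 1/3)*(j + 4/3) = j^4 - 16*j^3/3 - 47*j^2/9 + 62*j/9 + 8/3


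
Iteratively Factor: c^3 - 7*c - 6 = (c - 3)*(c^2 + 3*c + 2) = (c - 3)*(c + 1)*(c + 2)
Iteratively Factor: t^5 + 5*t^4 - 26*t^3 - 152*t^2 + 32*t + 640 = (t + 4)*(t^4 + t^3 - 30*t^2 - 32*t + 160) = (t - 2)*(t + 4)*(t^3 + 3*t^2 - 24*t - 80) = (t - 2)*(t + 4)^2*(t^2 - t - 20) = (t - 2)*(t + 4)^3*(t - 5)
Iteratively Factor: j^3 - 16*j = (j)*(j^2 - 16) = j*(j - 4)*(j + 4)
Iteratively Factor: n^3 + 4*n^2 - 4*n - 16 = (n + 4)*(n^2 - 4) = (n + 2)*(n + 4)*(n - 2)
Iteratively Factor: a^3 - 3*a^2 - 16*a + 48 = (a - 3)*(a^2 - 16) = (a - 3)*(a + 4)*(a - 4)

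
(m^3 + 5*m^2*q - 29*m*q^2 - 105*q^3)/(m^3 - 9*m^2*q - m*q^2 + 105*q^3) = (-m - 7*q)/(-m + 7*q)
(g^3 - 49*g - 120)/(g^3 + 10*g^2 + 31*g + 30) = (g - 8)/(g + 2)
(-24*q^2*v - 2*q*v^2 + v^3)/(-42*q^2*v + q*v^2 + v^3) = (4*q + v)/(7*q + v)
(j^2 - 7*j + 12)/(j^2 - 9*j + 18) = (j - 4)/(j - 6)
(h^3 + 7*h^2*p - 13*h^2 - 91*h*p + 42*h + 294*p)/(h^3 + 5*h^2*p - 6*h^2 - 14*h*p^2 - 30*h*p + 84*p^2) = (7 - h)/(-h + 2*p)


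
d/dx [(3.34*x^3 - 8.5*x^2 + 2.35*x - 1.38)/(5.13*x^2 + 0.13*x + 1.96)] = (17.1342*x^4 + 0.868399999999994*x^3 + 6.4787*x^2 - 19.1612*x + 4.7854)/(26.3169*x^4 + 1.3338*x^3 + 20.1265*x^2 + 0.5096*x + 3.8416)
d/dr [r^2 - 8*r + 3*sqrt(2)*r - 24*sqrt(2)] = 2*r - 8 + 3*sqrt(2)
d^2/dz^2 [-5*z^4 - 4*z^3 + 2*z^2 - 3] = -60*z^2 - 24*z + 4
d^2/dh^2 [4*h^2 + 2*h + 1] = 8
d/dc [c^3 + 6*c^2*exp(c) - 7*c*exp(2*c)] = 6*c^2*exp(c) + 3*c^2 - 14*c*exp(2*c) + 12*c*exp(c) - 7*exp(2*c)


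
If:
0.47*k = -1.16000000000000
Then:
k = -2.47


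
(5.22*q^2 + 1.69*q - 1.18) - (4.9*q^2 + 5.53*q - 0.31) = 0.319999999999999*q^2 - 3.84*q - 0.87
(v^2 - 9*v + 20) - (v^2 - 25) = 45 - 9*v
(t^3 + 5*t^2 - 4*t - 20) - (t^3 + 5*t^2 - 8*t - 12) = 4*t - 8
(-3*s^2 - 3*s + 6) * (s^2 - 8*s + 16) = -3*s^4 + 21*s^3 - 18*s^2 - 96*s + 96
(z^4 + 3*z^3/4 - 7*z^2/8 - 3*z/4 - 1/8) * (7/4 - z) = -z^5 + z^4 + 35*z^3/16 - 25*z^2/32 - 19*z/16 - 7/32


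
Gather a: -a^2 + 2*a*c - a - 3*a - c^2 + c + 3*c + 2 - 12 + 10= -a^2 + a*(2*c - 4) - c^2 + 4*c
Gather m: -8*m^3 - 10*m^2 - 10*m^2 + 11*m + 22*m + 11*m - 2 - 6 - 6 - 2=-8*m^3 - 20*m^2 + 44*m - 16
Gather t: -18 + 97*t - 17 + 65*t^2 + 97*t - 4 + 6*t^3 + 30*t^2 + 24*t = 6*t^3 + 95*t^2 + 218*t - 39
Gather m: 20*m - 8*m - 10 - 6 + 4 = 12*m - 12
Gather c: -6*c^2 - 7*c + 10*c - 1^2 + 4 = -6*c^2 + 3*c + 3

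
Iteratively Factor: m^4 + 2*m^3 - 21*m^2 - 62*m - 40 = (m + 1)*(m^3 + m^2 - 22*m - 40) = (m - 5)*(m + 1)*(m^2 + 6*m + 8) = (m - 5)*(m + 1)*(m + 4)*(m + 2)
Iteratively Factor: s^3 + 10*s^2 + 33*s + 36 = (s + 4)*(s^2 + 6*s + 9) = (s + 3)*(s + 4)*(s + 3)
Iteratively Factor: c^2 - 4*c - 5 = (c - 5)*(c + 1)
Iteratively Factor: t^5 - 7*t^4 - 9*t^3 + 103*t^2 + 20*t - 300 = (t - 5)*(t^4 - 2*t^3 - 19*t^2 + 8*t + 60) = (t - 5)*(t + 2)*(t^3 - 4*t^2 - 11*t + 30) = (t - 5)*(t + 2)*(t + 3)*(t^2 - 7*t + 10) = (t - 5)*(t - 2)*(t + 2)*(t + 3)*(t - 5)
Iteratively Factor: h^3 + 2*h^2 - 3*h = (h - 1)*(h^2 + 3*h) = (h - 1)*(h + 3)*(h)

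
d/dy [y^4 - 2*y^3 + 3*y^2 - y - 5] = 4*y^3 - 6*y^2 + 6*y - 1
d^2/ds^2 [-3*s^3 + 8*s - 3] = -18*s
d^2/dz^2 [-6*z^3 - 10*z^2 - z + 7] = -36*z - 20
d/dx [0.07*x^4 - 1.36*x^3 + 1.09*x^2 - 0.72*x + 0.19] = 0.28*x^3 - 4.08*x^2 + 2.18*x - 0.72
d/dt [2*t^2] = 4*t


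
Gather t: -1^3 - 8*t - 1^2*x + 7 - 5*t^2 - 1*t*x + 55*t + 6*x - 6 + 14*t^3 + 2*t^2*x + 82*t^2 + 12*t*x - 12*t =14*t^3 + t^2*(2*x + 77) + t*(11*x + 35) + 5*x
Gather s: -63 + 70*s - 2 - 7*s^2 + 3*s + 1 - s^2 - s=-8*s^2 + 72*s - 64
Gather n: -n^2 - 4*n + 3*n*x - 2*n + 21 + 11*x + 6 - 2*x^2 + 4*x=-n^2 + n*(3*x - 6) - 2*x^2 + 15*x + 27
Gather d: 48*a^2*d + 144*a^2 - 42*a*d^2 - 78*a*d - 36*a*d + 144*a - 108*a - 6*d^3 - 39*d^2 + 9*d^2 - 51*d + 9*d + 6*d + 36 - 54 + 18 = 144*a^2 + 36*a - 6*d^3 + d^2*(-42*a - 30) + d*(48*a^2 - 114*a - 36)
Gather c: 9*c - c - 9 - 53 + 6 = 8*c - 56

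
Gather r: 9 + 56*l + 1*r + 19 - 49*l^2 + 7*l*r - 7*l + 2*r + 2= -49*l^2 + 49*l + r*(7*l + 3) + 30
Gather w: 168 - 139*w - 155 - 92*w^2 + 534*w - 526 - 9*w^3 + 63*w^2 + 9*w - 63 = -9*w^3 - 29*w^2 + 404*w - 576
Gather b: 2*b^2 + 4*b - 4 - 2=2*b^2 + 4*b - 6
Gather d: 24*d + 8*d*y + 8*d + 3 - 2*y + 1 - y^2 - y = d*(8*y + 32) - y^2 - 3*y + 4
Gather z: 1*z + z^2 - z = z^2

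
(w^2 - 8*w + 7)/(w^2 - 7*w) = (w - 1)/w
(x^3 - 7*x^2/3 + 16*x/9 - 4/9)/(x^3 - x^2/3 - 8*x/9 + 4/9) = (x - 1)/(x + 1)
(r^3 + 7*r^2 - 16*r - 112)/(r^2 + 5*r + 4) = (r^2 + 3*r - 28)/(r + 1)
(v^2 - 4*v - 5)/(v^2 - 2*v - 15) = (v + 1)/(v + 3)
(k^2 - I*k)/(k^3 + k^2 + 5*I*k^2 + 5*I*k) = (k - I)/(k^2 + k + 5*I*k + 5*I)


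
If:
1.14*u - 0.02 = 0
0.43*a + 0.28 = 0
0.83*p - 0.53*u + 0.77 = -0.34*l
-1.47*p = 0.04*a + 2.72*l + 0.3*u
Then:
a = -0.65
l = 0.65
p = -1.18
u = 0.02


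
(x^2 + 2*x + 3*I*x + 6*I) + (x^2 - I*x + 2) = 2*x^2 + 2*x + 2*I*x + 2 + 6*I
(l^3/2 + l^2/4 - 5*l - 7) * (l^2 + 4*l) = l^5/2 + 9*l^4/4 - 4*l^3 - 27*l^2 - 28*l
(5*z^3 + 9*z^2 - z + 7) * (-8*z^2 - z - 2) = -40*z^5 - 77*z^4 - 11*z^3 - 73*z^2 - 5*z - 14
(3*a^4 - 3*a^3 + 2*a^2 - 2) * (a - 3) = 3*a^5 - 12*a^4 + 11*a^3 - 6*a^2 - 2*a + 6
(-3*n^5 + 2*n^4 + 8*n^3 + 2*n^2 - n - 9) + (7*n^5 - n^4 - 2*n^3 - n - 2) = 4*n^5 + n^4 + 6*n^3 + 2*n^2 - 2*n - 11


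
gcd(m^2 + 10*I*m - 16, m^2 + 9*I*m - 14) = m + 2*I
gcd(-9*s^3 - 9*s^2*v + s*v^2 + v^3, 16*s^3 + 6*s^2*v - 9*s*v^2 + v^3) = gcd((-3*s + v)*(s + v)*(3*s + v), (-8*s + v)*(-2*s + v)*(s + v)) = s + v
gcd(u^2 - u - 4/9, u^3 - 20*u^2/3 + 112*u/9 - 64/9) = u - 4/3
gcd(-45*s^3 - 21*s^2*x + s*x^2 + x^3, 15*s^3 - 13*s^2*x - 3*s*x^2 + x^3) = -15*s^2 - 2*s*x + x^2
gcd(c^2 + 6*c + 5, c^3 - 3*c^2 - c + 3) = c + 1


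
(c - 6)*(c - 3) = c^2 - 9*c + 18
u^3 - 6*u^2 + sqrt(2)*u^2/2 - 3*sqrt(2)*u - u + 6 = (u - 6)*(u - sqrt(2)/2)*(u + sqrt(2))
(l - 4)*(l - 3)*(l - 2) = l^3 - 9*l^2 + 26*l - 24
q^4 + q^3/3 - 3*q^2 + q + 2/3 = (q - 1)^2*(q + 1/3)*(q + 2)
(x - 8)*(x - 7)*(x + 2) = x^3 - 13*x^2 + 26*x + 112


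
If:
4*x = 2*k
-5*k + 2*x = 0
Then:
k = 0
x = 0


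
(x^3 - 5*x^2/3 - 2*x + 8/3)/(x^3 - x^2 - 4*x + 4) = (x + 4/3)/(x + 2)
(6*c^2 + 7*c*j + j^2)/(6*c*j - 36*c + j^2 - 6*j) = (c + j)/(j - 6)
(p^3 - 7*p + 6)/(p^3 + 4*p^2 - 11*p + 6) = (p^2 + p - 6)/(p^2 + 5*p - 6)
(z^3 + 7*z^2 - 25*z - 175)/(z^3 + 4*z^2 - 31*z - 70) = (z + 5)/(z + 2)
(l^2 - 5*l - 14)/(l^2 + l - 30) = (l^2 - 5*l - 14)/(l^2 + l - 30)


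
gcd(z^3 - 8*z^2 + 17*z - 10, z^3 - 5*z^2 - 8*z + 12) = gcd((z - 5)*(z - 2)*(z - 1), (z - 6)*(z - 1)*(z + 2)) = z - 1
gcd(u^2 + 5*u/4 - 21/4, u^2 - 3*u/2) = 1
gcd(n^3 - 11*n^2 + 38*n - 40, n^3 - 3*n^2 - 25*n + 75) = n - 5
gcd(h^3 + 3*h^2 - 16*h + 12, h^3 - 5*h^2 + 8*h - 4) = h^2 - 3*h + 2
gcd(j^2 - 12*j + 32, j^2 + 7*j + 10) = 1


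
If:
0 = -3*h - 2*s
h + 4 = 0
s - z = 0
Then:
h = -4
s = 6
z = 6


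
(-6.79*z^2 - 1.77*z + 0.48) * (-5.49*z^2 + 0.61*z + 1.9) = 37.2771*z^4 + 5.5754*z^3 - 16.6159*z^2 - 3.0702*z + 0.912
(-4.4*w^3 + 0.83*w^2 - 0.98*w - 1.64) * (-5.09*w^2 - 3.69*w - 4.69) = 22.396*w^5 + 12.0113*w^4 + 22.5615*w^3 + 8.0711*w^2 + 10.6478*w + 7.6916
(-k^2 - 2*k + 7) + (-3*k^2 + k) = -4*k^2 - k + 7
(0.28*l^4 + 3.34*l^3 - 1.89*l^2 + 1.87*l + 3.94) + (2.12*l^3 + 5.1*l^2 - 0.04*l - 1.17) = 0.28*l^4 + 5.46*l^3 + 3.21*l^2 + 1.83*l + 2.77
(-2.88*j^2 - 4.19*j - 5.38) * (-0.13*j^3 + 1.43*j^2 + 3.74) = 0.3744*j^5 - 3.5737*j^4 - 5.2923*j^3 - 18.4646*j^2 - 15.6706*j - 20.1212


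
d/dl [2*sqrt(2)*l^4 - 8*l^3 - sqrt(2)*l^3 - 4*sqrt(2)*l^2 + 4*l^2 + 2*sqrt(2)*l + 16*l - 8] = 8*sqrt(2)*l^3 - 24*l^2 - 3*sqrt(2)*l^2 - 8*sqrt(2)*l + 8*l + 2*sqrt(2) + 16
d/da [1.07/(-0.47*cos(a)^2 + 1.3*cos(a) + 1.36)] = (1.391 - 1.0058*cos(a))*sin(a)/(-0.47*cos(a)^2 + 1.3*cos(a) + 1.36)^2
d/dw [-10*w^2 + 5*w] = 5 - 20*w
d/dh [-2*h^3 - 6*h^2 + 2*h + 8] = -6*h^2 - 12*h + 2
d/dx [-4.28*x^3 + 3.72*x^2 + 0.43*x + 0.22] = -12.84*x^2 + 7.44*x + 0.43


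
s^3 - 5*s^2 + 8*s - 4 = (s - 2)^2*(s - 1)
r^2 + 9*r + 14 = (r + 2)*(r + 7)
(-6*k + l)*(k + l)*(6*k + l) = -36*k^3 - 36*k^2*l + k*l^2 + l^3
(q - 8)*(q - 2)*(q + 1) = q^3 - 9*q^2 + 6*q + 16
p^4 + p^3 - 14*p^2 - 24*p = p*(p - 4)*(p + 2)*(p + 3)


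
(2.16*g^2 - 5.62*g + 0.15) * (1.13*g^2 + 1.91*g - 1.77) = 2.4408*g^4 - 2.225*g^3 - 14.3879*g^2 + 10.2339*g - 0.2655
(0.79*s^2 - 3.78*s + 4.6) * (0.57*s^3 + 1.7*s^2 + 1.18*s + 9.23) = 0.4503*s^5 - 0.8116*s^4 - 2.8718*s^3 + 10.6513*s^2 - 29.4614*s + 42.458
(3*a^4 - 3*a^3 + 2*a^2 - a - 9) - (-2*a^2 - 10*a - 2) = 3*a^4 - 3*a^3 + 4*a^2 + 9*a - 7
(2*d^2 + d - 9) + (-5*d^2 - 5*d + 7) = -3*d^2 - 4*d - 2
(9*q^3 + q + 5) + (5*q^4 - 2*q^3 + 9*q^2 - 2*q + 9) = 5*q^4 + 7*q^3 + 9*q^2 - q + 14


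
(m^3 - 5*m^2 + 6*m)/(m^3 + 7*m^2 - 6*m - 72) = m*(m - 2)/(m^2 + 10*m + 24)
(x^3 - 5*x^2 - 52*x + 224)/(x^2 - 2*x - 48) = (x^2 + 3*x - 28)/(x + 6)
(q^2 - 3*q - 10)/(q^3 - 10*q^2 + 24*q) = (q^2 - 3*q - 10)/(q*(q^2 - 10*q + 24))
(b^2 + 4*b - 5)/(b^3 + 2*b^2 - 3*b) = (b + 5)/(b*(b + 3))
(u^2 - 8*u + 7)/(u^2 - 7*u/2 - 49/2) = 2*(u - 1)/(2*u + 7)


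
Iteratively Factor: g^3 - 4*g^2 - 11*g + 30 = (g + 3)*(g^2 - 7*g + 10) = (g - 5)*(g + 3)*(g - 2)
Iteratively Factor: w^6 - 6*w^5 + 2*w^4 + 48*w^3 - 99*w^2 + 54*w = (w - 2)*(w^5 - 4*w^4 - 6*w^3 + 36*w^2 - 27*w) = (w - 2)*(w + 3)*(w^4 - 7*w^3 + 15*w^2 - 9*w) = (w - 2)*(w - 1)*(w + 3)*(w^3 - 6*w^2 + 9*w) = (w - 3)*(w - 2)*(w - 1)*(w + 3)*(w^2 - 3*w) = (w - 3)^2*(w - 2)*(w - 1)*(w + 3)*(w)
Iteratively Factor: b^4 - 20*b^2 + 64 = (b - 2)*(b^3 + 2*b^2 - 16*b - 32) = (b - 2)*(b + 2)*(b^2 - 16) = (b - 4)*(b - 2)*(b + 2)*(b + 4)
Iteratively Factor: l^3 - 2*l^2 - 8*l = (l + 2)*(l^2 - 4*l) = l*(l + 2)*(l - 4)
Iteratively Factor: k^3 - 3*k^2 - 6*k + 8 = (k - 4)*(k^2 + k - 2) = (k - 4)*(k - 1)*(k + 2)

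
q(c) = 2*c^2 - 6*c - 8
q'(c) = 4*c - 6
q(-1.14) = 1.44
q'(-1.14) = -10.56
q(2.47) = -10.62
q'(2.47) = 3.88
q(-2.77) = 23.97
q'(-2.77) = -17.08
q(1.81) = -12.31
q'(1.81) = 1.24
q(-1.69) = 7.85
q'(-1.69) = -12.76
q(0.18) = -9.02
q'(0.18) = -5.28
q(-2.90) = 26.22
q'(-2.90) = -17.60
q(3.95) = -0.50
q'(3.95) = 9.80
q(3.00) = -8.00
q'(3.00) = 6.00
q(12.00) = 208.00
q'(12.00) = 42.00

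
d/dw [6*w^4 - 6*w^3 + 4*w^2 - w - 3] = 24*w^3 - 18*w^2 + 8*w - 1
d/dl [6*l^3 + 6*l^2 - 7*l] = 18*l^2 + 12*l - 7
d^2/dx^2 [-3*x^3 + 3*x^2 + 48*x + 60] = 6 - 18*x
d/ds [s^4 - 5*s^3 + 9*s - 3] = 4*s^3 - 15*s^2 + 9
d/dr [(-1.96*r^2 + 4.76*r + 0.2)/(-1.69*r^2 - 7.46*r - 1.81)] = (22.666*r^2 + 7.7712*r - 7.1236)/(2.8561*r^4 + 25.2148*r^3 + 61.7694*r^2 + 27.0052*r + 3.2761)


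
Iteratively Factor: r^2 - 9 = (r - 3)*(r + 3)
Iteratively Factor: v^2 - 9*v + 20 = (v - 4)*(v - 5)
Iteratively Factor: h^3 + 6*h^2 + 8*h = (h)*(h^2 + 6*h + 8) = h*(h + 2)*(h + 4)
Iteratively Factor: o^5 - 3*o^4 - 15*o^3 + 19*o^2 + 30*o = (o + 1)*(o^4 - 4*o^3 - 11*o^2 + 30*o) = (o - 5)*(o + 1)*(o^3 + o^2 - 6*o) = (o - 5)*(o + 1)*(o + 3)*(o^2 - 2*o) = o*(o - 5)*(o + 1)*(o + 3)*(o - 2)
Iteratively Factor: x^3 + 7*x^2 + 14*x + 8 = (x + 4)*(x^2 + 3*x + 2) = (x + 1)*(x + 4)*(x + 2)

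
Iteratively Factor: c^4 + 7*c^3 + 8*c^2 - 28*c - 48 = (c + 3)*(c^3 + 4*c^2 - 4*c - 16) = (c + 3)*(c + 4)*(c^2 - 4) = (c - 2)*(c + 3)*(c + 4)*(c + 2)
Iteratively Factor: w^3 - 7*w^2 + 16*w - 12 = (w - 2)*(w^2 - 5*w + 6) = (w - 2)^2*(w - 3)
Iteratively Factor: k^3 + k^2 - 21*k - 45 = (k + 3)*(k^2 - 2*k - 15) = (k + 3)^2*(k - 5)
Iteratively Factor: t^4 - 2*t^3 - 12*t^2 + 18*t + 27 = (t - 3)*(t^3 + t^2 - 9*t - 9) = (t - 3)^2*(t^2 + 4*t + 3) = (t - 3)^2*(t + 3)*(t + 1)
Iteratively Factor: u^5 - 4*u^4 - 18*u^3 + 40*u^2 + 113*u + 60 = (u + 1)*(u^4 - 5*u^3 - 13*u^2 + 53*u + 60) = (u + 1)*(u + 3)*(u^3 - 8*u^2 + 11*u + 20) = (u - 4)*(u + 1)*(u + 3)*(u^2 - 4*u - 5) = (u - 4)*(u + 1)^2*(u + 3)*(u - 5)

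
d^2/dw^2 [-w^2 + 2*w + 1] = -2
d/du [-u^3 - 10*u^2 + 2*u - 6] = -3*u^2 - 20*u + 2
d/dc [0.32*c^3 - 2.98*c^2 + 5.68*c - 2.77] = 0.96*c^2 - 5.96*c + 5.68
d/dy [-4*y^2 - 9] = -8*y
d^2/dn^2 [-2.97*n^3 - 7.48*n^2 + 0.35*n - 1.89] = -17.82*n - 14.96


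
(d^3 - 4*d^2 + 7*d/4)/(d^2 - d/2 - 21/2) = d*(2*d - 1)/(2*(d + 3))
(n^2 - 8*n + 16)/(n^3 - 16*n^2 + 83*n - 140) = (n - 4)/(n^2 - 12*n + 35)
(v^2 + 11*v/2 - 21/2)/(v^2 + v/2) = (2*v^2 + 11*v - 21)/(v*(2*v + 1))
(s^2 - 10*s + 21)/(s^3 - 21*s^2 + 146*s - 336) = (s - 3)/(s^2 - 14*s + 48)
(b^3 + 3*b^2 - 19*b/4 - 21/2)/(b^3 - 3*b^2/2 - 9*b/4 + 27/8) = 2*(2*b^2 + 3*b - 14)/(4*b^2 - 12*b + 9)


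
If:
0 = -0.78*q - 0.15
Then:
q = -0.19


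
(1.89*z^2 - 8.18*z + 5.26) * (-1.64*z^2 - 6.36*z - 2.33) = -3.0996*z^4 + 1.3948*z^3 + 38.9947*z^2 - 14.3942*z - 12.2558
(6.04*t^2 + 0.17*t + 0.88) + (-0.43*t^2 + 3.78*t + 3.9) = 5.61*t^2 + 3.95*t + 4.78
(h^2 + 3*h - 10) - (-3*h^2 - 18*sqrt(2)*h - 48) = 4*h^2 + 3*h + 18*sqrt(2)*h + 38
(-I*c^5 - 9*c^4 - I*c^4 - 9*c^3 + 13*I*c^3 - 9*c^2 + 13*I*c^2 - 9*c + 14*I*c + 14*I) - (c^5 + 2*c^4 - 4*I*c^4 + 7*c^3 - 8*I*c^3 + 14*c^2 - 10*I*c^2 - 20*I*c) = -c^5 - I*c^5 - 11*c^4 + 3*I*c^4 - 16*c^3 + 21*I*c^3 - 23*c^2 + 23*I*c^2 - 9*c + 34*I*c + 14*I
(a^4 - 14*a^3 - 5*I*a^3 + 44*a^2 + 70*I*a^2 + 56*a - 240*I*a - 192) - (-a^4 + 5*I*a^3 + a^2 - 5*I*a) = 2*a^4 - 14*a^3 - 10*I*a^3 + 43*a^2 + 70*I*a^2 + 56*a - 235*I*a - 192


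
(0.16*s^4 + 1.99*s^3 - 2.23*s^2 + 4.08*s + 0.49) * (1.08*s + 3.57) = 0.1728*s^5 + 2.7204*s^4 + 4.6959*s^3 - 3.5547*s^2 + 15.0948*s + 1.7493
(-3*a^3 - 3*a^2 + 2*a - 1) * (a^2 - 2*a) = -3*a^5 + 3*a^4 + 8*a^3 - 5*a^2 + 2*a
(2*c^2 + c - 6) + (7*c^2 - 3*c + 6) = 9*c^2 - 2*c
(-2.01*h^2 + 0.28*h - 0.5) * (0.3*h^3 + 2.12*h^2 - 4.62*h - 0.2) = -0.603*h^5 - 4.1772*h^4 + 9.7298*h^3 - 1.9516*h^2 + 2.254*h + 0.1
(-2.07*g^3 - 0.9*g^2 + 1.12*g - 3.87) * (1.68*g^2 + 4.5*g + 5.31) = -3.4776*g^5 - 10.827*g^4 - 13.1601*g^3 - 6.2406*g^2 - 11.4678*g - 20.5497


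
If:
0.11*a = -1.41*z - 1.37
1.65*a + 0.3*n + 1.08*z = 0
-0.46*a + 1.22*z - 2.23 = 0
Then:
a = -6.15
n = 35.61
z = -0.49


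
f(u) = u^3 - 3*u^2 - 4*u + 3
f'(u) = 3*u^2 - 6*u - 4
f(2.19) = -9.64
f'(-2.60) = 31.88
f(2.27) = -9.84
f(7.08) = 179.20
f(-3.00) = -39.00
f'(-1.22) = 7.79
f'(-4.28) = 76.64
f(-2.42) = -19.06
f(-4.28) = -113.24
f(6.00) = 87.00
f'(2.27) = -2.16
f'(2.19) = -2.75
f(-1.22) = 1.60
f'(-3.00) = 41.00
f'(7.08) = 103.90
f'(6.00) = 68.00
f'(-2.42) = 28.09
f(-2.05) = -10.02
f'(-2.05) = 20.91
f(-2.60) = -24.46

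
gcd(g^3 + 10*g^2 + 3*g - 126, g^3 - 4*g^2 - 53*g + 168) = g^2 + 4*g - 21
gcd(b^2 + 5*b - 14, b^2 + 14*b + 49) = b + 7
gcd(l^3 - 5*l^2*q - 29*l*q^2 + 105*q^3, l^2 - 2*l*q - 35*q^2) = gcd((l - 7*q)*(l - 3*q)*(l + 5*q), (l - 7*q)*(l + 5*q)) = -l^2 + 2*l*q + 35*q^2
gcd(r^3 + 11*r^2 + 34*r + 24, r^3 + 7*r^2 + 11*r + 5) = r + 1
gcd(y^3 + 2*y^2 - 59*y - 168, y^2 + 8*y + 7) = y + 7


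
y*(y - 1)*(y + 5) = y^3 + 4*y^2 - 5*y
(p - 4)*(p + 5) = p^2 + p - 20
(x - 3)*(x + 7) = x^2 + 4*x - 21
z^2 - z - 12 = (z - 4)*(z + 3)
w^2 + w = w*(w + 1)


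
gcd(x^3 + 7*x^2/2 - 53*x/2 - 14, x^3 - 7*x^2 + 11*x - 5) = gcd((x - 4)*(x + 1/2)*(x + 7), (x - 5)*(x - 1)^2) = 1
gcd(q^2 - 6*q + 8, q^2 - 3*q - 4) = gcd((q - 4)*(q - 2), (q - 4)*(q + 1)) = q - 4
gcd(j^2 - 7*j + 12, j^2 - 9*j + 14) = 1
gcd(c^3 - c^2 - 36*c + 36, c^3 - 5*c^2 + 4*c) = c - 1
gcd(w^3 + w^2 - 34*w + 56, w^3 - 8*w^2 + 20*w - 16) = w^2 - 6*w + 8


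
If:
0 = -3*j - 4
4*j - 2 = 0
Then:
No Solution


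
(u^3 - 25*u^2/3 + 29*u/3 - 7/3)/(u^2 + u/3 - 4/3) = (3*u^2 - 22*u + 7)/(3*u + 4)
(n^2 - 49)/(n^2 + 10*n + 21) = (n - 7)/(n + 3)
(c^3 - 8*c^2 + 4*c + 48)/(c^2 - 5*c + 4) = (c^2 - 4*c - 12)/(c - 1)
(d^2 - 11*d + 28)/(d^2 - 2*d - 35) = (d - 4)/(d + 5)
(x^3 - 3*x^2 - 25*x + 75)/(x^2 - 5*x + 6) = (x^2 - 25)/(x - 2)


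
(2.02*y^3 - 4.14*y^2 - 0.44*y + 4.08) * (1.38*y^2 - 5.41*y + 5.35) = 2.7876*y^5 - 16.6414*y^4 + 32.5972*y^3 - 14.1382*y^2 - 24.4268*y + 21.828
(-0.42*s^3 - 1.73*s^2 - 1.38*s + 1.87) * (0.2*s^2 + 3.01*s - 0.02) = -0.084*s^5 - 1.6102*s^4 - 5.4749*s^3 - 3.7452*s^2 + 5.6563*s - 0.0374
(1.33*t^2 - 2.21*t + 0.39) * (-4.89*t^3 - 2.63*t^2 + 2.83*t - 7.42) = -6.5037*t^5 + 7.309*t^4 + 7.6691*t^3 - 17.1486*t^2 + 17.5019*t - 2.8938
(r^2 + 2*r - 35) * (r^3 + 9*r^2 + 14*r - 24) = r^5 + 11*r^4 - 3*r^3 - 311*r^2 - 538*r + 840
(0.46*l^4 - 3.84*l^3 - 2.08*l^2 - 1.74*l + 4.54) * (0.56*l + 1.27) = 0.2576*l^5 - 1.5662*l^4 - 6.0416*l^3 - 3.616*l^2 + 0.3326*l + 5.7658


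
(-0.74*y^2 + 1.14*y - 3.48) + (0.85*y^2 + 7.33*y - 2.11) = 0.11*y^2 + 8.47*y - 5.59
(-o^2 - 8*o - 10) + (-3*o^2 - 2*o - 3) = -4*o^2 - 10*o - 13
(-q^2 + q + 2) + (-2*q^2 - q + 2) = 4 - 3*q^2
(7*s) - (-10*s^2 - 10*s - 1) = 10*s^2 + 17*s + 1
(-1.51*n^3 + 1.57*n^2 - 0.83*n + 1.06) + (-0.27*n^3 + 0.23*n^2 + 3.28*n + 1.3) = -1.78*n^3 + 1.8*n^2 + 2.45*n + 2.36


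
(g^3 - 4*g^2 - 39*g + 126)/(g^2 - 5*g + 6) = (g^2 - g - 42)/(g - 2)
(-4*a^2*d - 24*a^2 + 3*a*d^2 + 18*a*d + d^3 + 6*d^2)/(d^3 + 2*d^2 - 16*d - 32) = (-4*a^2*d - 24*a^2 + 3*a*d^2 + 18*a*d + d^3 + 6*d^2)/(d^3 + 2*d^2 - 16*d - 32)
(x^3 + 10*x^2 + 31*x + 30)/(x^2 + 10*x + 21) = (x^2 + 7*x + 10)/(x + 7)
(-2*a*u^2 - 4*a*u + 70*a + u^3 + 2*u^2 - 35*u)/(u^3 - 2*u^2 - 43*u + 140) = (-2*a + u)/(u - 4)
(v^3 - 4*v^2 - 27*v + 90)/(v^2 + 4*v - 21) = (v^2 - v - 30)/(v + 7)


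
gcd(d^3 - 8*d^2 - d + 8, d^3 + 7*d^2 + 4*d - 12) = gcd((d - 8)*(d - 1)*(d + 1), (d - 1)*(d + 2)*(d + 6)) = d - 1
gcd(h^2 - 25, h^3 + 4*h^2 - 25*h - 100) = h^2 - 25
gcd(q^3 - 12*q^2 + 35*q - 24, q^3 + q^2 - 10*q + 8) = q - 1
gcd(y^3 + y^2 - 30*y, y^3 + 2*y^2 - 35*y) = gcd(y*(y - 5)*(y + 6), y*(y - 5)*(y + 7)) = y^2 - 5*y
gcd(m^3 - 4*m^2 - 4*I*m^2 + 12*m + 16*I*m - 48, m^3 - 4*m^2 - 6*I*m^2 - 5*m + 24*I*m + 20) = m - 4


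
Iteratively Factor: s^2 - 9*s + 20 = (s - 5)*(s - 4)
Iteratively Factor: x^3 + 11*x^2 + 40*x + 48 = (x + 4)*(x^2 + 7*x + 12) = (x + 4)^2*(x + 3)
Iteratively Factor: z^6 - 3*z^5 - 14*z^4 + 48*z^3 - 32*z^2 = (z)*(z^5 - 3*z^4 - 14*z^3 + 48*z^2 - 32*z) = z*(z - 4)*(z^4 + z^3 - 10*z^2 + 8*z) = z*(z - 4)*(z + 4)*(z^3 - 3*z^2 + 2*z) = z*(z - 4)*(z - 2)*(z + 4)*(z^2 - z) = z^2*(z - 4)*(z - 2)*(z + 4)*(z - 1)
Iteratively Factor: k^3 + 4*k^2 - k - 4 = (k + 4)*(k^2 - 1) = (k - 1)*(k + 4)*(k + 1)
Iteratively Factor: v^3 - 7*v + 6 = (v - 2)*(v^2 + 2*v - 3) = (v - 2)*(v + 3)*(v - 1)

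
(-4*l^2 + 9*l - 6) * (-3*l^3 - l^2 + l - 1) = 12*l^5 - 23*l^4 + 5*l^3 + 19*l^2 - 15*l + 6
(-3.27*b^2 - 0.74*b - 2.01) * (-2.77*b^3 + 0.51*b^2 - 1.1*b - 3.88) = 9.0579*b^5 + 0.3821*b^4 + 8.7873*b^3 + 12.4765*b^2 + 5.0822*b + 7.7988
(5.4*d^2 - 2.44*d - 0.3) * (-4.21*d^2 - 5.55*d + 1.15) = -22.734*d^4 - 19.6976*d^3 + 21.015*d^2 - 1.141*d - 0.345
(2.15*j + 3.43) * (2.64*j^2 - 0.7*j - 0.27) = 5.676*j^3 + 7.5502*j^2 - 2.9815*j - 0.9261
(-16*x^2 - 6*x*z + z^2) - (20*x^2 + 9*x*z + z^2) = -36*x^2 - 15*x*z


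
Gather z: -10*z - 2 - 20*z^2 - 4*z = -20*z^2 - 14*z - 2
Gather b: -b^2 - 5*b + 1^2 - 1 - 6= -b^2 - 5*b - 6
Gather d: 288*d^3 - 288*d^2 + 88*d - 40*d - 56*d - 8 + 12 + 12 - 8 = 288*d^3 - 288*d^2 - 8*d + 8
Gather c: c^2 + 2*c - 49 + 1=c^2 + 2*c - 48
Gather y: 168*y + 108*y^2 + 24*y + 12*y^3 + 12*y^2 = 12*y^3 + 120*y^2 + 192*y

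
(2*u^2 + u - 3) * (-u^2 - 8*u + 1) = -2*u^4 - 17*u^3 - 3*u^2 + 25*u - 3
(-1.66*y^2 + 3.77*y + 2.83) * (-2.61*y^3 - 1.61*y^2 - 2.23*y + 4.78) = 4.3326*y^5 - 7.1671*y^4 - 9.7542*y^3 - 20.8982*y^2 + 11.7097*y + 13.5274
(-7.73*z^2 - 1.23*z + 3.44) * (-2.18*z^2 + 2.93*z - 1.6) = 16.8514*z^4 - 19.9675*z^3 + 1.2649*z^2 + 12.0472*z - 5.504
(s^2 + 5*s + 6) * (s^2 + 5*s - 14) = s^4 + 10*s^3 + 17*s^2 - 40*s - 84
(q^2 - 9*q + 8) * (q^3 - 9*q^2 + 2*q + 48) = q^5 - 18*q^4 + 91*q^3 - 42*q^2 - 416*q + 384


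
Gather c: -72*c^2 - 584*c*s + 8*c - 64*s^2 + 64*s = -72*c^2 + c*(8 - 584*s) - 64*s^2 + 64*s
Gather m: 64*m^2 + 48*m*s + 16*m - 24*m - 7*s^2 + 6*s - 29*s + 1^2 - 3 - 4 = 64*m^2 + m*(48*s - 8) - 7*s^2 - 23*s - 6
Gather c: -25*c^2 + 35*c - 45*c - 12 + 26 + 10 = -25*c^2 - 10*c + 24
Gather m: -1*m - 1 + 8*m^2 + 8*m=8*m^2 + 7*m - 1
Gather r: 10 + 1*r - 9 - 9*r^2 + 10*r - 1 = -9*r^2 + 11*r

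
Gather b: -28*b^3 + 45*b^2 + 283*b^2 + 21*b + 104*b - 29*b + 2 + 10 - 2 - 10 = -28*b^3 + 328*b^2 + 96*b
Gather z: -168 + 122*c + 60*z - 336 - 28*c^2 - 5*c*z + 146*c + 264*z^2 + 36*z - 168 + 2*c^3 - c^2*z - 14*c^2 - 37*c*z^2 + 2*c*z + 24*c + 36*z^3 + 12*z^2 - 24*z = 2*c^3 - 42*c^2 + 292*c + 36*z^3 + z^2*(276 - 37*c) + z*(-c^2 - 3*c + 72) - 672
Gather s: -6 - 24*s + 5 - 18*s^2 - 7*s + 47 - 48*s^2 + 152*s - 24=-66*s^2 + 121*s + 22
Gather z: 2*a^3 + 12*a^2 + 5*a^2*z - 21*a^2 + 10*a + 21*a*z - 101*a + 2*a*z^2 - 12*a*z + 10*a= 2*a^3 - 9*a^2 + 2*a*z^2 - 81*a + z*(5*a^2 + 9*a)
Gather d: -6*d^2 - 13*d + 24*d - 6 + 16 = -6*d^2 + 11*d + 10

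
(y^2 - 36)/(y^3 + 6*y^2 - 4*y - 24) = (y - 6)/(y^2 - 4)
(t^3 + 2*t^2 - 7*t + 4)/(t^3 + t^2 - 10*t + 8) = (t - 1)/(t - 2)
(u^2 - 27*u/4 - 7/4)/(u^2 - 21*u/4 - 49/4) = (4*u + 1)/(4*u + 7)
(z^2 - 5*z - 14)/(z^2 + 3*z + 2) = (z - 7)/(z + 1)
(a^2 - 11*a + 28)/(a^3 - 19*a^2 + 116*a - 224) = 1/(a - 8)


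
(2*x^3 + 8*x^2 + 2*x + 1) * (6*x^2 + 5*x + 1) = 12*x^5 + 58*x^4 + 54*x^3 + 24*x^2 + 7*x + 1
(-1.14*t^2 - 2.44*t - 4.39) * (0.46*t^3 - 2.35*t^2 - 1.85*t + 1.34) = -0.5244*t^5 + 1.5566*t^4 + 5.8236*t^3 + 13.3029*t^2 + 4.8519*t - 5.8826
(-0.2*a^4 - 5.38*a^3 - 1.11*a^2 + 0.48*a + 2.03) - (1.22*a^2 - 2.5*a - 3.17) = -0.2*a^4 - 5.38*a^3 - 2.33*a^2 + 2.98*a + 5.2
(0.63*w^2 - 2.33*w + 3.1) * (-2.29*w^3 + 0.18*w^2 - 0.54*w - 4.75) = -1.4427*w^5 + 5.4491*w^4 - 7.8586*w^3 - 1.1763*w^2 + 9.3935*w - 14.725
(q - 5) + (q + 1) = 2*q - 4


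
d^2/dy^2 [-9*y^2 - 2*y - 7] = -18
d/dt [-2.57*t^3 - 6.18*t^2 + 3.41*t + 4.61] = -7.71*t^2 - 12.36*t + 3.41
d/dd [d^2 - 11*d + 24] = 2*d - 11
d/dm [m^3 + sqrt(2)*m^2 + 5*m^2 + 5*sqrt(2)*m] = 3*m^2 + 2*sqrt(2)*m + 10*m + 5*sqrt(2)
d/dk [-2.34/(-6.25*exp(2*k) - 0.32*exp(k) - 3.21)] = (-29.25*exp(k) - 0.7488)*exp(k)/(6.25*exp(2*k) + 0.32*exp(k) + 3.21)^2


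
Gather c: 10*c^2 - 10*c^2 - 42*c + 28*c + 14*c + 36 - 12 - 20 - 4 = 0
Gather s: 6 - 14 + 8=0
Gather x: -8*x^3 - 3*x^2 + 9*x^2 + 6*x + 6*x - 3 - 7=-8*x^3 + 6*x^2 + 12*x - 10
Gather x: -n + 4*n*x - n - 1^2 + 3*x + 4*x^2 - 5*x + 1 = -2*n + 4*x^2 + x*(4*n - 2)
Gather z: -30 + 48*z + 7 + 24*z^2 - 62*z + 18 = 24*z^2 - 14*z - 5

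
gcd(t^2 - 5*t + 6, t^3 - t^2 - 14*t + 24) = t^2 - 5*t + 6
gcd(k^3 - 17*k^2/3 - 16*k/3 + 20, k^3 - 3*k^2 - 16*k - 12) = k^2 - 4*k - 12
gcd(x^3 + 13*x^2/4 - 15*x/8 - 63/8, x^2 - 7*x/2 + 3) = x - 3/2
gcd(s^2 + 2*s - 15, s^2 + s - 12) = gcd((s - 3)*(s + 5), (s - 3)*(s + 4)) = s - 3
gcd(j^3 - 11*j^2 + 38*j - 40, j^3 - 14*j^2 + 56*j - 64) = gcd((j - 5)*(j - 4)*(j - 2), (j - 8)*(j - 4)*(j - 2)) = j^2 - 6*j + 8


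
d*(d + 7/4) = d^2 + 7*d/4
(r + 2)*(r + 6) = r^2 + 8*r + 12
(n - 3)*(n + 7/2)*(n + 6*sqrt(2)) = n^3 + n^2/2 + 6*sqrt(2)*n^2 - 21*n/2 + 3*sqrt(2)*n - 63*sqrt(2)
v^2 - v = v*(v - 1)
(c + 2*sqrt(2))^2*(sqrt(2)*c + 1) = sqrt(2)*c^3 + 9*c^2 + 12*sqrt(2)*c + 8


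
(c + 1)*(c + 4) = c^2 + 5*c + 4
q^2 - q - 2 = (q - 2)*(q + 1)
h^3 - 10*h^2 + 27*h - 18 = (h - 6)*(h - 3)*(h - 1)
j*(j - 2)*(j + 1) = j^3 - j^2 - 2*j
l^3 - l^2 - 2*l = l*(l - 2)*(l + 1)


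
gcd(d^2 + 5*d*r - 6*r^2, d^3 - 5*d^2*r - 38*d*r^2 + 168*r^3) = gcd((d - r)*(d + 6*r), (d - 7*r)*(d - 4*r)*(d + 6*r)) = d + 6*r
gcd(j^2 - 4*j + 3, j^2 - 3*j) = j - 3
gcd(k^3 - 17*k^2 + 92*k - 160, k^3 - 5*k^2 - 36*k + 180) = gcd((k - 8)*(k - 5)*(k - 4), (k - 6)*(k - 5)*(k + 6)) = k - 5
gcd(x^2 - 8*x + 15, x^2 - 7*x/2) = 1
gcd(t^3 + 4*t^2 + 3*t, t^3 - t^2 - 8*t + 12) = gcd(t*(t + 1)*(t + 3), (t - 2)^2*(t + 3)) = t + 3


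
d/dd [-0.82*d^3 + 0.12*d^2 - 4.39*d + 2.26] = -2.46*d^2 + 0.24*d - 4.39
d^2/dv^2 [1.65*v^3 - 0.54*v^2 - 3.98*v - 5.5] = 9.9*v - 1.08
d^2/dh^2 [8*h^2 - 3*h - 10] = 16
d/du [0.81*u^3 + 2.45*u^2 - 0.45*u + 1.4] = 2.43*u^2 + 4.9*u - 0.45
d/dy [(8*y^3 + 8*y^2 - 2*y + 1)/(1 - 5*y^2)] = 2*(-20*y^4 + 7*y^2 + 13*y - 1)/(25*y^4 - 10*y^2 + 1)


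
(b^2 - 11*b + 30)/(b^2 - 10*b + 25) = (b - 6)/(b - 5)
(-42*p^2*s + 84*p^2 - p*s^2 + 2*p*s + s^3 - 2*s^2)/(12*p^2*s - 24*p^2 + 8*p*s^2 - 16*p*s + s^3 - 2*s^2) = (-7*p + s)/(2*p + s)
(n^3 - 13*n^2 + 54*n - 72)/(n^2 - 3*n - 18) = (n^2 - 7*n + 12)/(n + 3)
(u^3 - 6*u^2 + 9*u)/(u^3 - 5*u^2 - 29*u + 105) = u*(u - 3)/(u^2 - 2*u - 35)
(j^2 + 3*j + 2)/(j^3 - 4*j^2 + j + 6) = (j + 2)/(j^2 - 5*j + 6)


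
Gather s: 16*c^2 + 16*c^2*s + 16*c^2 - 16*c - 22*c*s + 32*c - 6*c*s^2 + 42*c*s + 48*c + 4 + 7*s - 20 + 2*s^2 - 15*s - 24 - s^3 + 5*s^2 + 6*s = 32*c^2 + 64*c - s^3 + s^2*(7 - 6*c) + s*(16*c^2 + 20*c - 2) - 40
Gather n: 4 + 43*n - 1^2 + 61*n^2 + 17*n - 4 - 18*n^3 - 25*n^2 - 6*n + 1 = -18*n^3 + 36*n^2 + 54*n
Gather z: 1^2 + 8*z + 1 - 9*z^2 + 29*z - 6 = -9*z^2 + 37*z - 4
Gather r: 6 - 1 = 5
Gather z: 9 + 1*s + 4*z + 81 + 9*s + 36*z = 10*s + 40*z + 90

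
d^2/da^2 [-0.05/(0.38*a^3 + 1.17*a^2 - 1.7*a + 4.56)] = ((0.114*a + 0.117)*(0.38*a^3 + 1.17*a^2 - 1.7*a + 4.56) - 0.05*(1.14*a^2 + 2.34*a - 1.7)*(2.28*a^2 + 4.68*a - 3.4))/(0.38*a^3 + 1.17*a^2 - 1.7*a + 4.56)^3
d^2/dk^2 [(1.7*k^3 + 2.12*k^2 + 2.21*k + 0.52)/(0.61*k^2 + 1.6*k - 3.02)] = (8.88178419700125e-16*k^5 + 3.5527136788005e-15*k^4 + 12.473922*k^3 - 24.692664*k^2 + 120.500772*k + 64.606224)/(0.226981*k^6 + 1.78608*k^5 + 1.313574*k^4 - 13.58912*k^3 - 6.50326800000001*k^2 + 43.77792*k - 27.543608)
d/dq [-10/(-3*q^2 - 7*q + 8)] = 10*(-6*q - 7)/(3*q^2 + 7*q - 8)^2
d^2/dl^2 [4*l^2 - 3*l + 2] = 8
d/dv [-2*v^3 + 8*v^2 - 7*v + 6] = -6*v^2 + 16*v - 7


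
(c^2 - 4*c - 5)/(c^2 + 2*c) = (c^2 - 4*c - 5)/(c*(c + 2))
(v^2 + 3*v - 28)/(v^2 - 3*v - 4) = (v + 7)/(v + 1)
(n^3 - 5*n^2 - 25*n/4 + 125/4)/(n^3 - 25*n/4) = (n - 5)/n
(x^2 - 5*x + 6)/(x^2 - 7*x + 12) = (x - 2)/(x - 4)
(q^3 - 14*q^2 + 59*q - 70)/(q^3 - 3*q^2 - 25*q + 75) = (q^2 - 9*q + 14)/(q^2 + 2*q - 15)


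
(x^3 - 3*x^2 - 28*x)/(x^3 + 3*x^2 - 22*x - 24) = x*(x^2 - 3*x - 28)/(x^3 + 3*x^2 - 22*x - 24)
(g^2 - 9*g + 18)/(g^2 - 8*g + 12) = (g - 3)/(g - 2)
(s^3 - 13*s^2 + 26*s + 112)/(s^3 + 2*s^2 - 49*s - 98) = (s - 8)/(s + 7)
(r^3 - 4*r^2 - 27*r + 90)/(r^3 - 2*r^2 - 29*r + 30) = (r - 3)/(r - 1)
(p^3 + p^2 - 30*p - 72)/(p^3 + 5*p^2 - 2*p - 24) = (p - 6)/(p - 2)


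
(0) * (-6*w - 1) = 0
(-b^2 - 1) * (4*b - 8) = -4*b^3 + 8*b^2 - 4*b + 8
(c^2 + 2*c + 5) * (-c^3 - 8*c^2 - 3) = -c^5 - 10*c^4 - 21*c^3 - 43*c^2 - 6*c - 15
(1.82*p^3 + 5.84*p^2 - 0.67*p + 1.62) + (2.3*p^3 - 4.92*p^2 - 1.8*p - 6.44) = 4.12*p^3 + 0.92*p^2 - 2.47*p - 4.82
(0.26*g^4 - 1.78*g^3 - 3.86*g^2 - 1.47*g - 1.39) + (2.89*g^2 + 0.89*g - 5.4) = 0.26*g^4 - 1.78*g^3 - 0.97*g^2 - 0.58*g - 6.79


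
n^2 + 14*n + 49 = (n + 7)^2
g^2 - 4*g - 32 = (g - 8)*(g + 4)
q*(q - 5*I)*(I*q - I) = I*q^3 + 5*q^2 - I*q^2 - 5*q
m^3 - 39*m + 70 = (m - 5)*(m - 2)*(m + 7)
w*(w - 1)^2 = w^3 - 2*w^2 + w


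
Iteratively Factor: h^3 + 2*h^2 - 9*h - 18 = (h + 2)*(h^2 - 9) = (h - 3)*(h + 2)*(h + 3)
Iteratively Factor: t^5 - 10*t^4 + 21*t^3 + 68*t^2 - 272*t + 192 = (t + 3)*(t^4 - 13*t^3 + 60*t^2 - 112*t + 64) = (t - 4)*(t + 3)*(t^3 - 9*t^2 + 24*t - 16) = (t - 4)^2*(t + 3)*(t^2 - 5*t + 4) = (t - 4)^3*(t + 3)*(t - 1)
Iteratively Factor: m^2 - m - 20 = (m + 4)*(m - 5)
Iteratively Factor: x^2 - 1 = (x - 1)*(x + 1)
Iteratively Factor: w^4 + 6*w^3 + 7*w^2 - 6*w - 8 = (w - 1)*(w^3 + 7*w^2 + 14*w + 8) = (w - 1)*(w + 1)*(w^2 + 6*w + 8) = (w - 1)*(w + 1)*(w + 4)*(w + 2)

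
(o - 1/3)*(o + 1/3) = o^2 - 1/9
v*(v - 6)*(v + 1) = v^3 - 5*v^2 - 6*v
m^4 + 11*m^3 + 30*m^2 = m^2*(m + 5)*(m + 6)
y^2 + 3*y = y*(y + 3)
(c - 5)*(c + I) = c^2 - 5*c + I*c - 5*I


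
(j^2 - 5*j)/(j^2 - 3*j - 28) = j*(5 - j)/(-j^2 + 3*j + 28)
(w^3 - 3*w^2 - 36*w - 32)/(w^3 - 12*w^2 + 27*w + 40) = (w + 4)/(w - 5)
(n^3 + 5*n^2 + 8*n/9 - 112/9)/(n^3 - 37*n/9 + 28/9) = (n + 4)/(n - 1)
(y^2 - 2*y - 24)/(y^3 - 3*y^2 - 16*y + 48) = (y - 6)/(y^2 - 7*y + 12)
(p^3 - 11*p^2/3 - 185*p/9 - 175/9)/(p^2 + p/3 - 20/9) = (3*p^2 - 16*p - 35)/(3*p - 4)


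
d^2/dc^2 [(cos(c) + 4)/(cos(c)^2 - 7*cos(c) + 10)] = (-9*(1 - cos(2*c))^2*cos(c)/4 - 23*(1 - cos(2*c))^2/4 - 498*cos(c) - 64*cos(2*c) + 69*cos(3*c)/2 + cos(5*c)/2 + 411)/((cos(c) - 5)^3*(cos(c) - 2)^3)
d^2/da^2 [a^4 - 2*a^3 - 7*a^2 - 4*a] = 12*a^2 - 12*a - 14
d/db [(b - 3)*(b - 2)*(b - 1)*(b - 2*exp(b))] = -2*b^3*exp(b) + 4*b^3 + 6*b^2*exp(b) - 18*b^2 + 2*b*exp(b) + 22*b - 10*exp(b) - 6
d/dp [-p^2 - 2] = -2*p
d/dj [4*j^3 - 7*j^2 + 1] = 2*j*(6*j - 7)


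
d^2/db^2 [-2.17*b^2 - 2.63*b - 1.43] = -4.34000000000000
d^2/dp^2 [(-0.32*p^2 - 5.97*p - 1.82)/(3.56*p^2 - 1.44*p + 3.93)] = (7.105427357601e-15*p^4 - 154.60368*p^3 - 111.533376*p^2 + 557.130744*p - 34.076976)/(45.118016*p^6 - 54.749952*p^5 + 171.567792*p^4 - 123.866496*p^3 + 189.399276*p^2 - 66.721968*p + 60.698457)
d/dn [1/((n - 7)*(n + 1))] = 2*(3 - n)/(n^4 - 12*n^3 + 22*n^2 + 84*n + 49)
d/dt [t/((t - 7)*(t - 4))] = (28 - t^2)/(t^4 - 22*t^3 + 177*t^2 - 616*t + 784)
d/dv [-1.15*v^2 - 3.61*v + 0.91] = -2.3*v - 3.61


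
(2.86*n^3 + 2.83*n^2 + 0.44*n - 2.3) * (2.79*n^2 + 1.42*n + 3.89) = 7.9794*n^5 + 11.9569*n^4 + 16.3716*n^3 + 5.2165*n^2 - 1.5544*n - 8.947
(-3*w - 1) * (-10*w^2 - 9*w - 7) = 30*w^3 + 37*w^2 + 30*w + 7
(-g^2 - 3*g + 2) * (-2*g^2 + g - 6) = 2*g^4 + 5*g^3 - g^2 + 20*g - 12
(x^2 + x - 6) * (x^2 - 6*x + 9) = x^4 - 5*x^3 - 3*x^2 + 45*x - 54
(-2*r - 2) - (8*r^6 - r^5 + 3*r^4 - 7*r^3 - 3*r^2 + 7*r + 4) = -8*r^6 + r^5 - 3*r^4 + 7*r^3 + 3*r^2 - 9*r - 6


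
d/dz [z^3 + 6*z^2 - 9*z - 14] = 3*z^2 + 12*z - 9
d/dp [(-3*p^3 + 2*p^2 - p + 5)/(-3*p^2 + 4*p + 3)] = (9*p^4 - 24*p^3 - 22*p^2 + 42*p - 23)/(9*p^4 - 24*p^3 - 2*p^2 + 24*p + 9)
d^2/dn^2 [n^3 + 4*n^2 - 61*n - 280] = 6*n + 8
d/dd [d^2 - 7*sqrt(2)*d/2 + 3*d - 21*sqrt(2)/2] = 2*d - 7*sqrt(2)/2 + 3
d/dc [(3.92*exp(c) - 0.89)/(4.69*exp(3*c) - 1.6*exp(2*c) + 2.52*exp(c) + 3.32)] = (-36.7696*exp(3*c) + 18.7943*exp(2*c) - 2.848*exp(c) + 15.2572)*exp(c)/(21.9961*exp(6*c) - 15.008*exp(5*c) + 26.1976*exp(4*c) + 23.0776*exp(3*c) - 4.2736*exp(2*c) + 16.7328*exp(c) + 11.0224)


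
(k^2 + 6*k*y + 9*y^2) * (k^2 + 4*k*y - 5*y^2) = k^4 + 10*k^3*y + 28*k^2*y^2 + 6*k*y^3 - 45*y^4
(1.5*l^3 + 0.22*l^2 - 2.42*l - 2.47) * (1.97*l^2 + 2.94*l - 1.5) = 2.955*l^5 + 4.8434*l^4 - 6.3706*l^3 - 12.3107*l^2 - 3.6318*l + 3.705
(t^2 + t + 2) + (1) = t^2 + t + 3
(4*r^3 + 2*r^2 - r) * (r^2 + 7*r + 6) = 4*r^5 + 30*r^4 + 37*r^3 + 5*r^2 - 6*r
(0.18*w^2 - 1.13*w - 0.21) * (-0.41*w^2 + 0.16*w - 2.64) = -0.0738*w^4 + 0.4921*w^3 - 0.5699*w^2 + 2.9496*w + 0.5544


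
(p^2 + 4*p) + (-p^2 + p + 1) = 5*p + 1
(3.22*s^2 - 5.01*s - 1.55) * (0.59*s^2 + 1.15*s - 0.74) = 1.8998*s^4 + 0.7471*s^3 - 9.0588*s^2 + 1.9249*s + 1.147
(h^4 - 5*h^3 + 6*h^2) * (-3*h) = -3*h^5 + 15*h^4 - 18*h^3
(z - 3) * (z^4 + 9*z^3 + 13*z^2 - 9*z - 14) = z^5 + 6*z^4 - 14*z^3 - 48*z^2 + 13*z + 42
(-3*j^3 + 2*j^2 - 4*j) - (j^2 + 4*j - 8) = -3*j^3 + j^2 - 8*j + 8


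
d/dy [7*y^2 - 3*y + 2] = 14*y - 3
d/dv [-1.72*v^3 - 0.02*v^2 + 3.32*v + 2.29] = -5.16*v^2 - 0.04*v + 3.32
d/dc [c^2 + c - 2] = 2*c + 1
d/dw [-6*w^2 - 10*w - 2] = -12*w - 10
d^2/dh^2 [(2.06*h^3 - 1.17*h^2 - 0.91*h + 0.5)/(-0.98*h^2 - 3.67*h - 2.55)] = (1.77635683940025e-15*h^5 + 1.4210854715202e-14*h^4 - 51.864104*h^3 - 136.09524*h^2 - 104.80524*h - 12.78652)/(0.941192*h^6 + 10.574004*h^5 + 46.945626*h^4 + 104.458843*h^3 + 122.154435*h^2 + 71.592525*h + 16.581375)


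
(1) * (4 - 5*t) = 4 - 5*t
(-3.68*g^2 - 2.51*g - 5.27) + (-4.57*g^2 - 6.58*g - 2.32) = -8.25*g^2 - 9.09*g - 7.59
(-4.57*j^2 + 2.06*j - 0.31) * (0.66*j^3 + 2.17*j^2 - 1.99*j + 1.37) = -3.0162*j^5 - 8.5573*j^4 + 13.3599*j^3 - 11.033*j^2 + 3.4391*j - 0.4247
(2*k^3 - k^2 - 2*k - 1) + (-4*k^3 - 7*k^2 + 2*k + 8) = -2*k^3 - 8*k^2 + 7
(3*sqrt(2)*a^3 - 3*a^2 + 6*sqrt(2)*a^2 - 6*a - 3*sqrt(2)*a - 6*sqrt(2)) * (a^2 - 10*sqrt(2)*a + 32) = 3*sqrt(2)*a^5 - 63*a^4 + 6*sqrt(2)*a^4 - 126*a^3 + 123*sqrt(2)*a^3 - 36*a^2 + 246*sqrt(2)*a^2 - 96*sqrt(2)*a - 72*a - 192*sqrt(2)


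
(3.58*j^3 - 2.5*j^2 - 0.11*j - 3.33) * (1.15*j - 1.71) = 4.117*j^4 - 8.9968*j^3 + 4.1485*j^2 - 3.6414*j + 5.6943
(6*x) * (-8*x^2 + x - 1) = -48*x^3 + 6*x^2 - 6*x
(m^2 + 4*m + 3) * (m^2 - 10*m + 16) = m^4 - 6*m^3 - 21*m^2 + 34*m + 48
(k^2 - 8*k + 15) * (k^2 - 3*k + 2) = k^4 - 11*k^3 + 41*k^2 - 61*k + 30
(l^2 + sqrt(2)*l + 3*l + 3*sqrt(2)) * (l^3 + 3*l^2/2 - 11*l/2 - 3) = l^5 + sqrt(2)*l^4 + 9*l^4/2 - l^3 + 9*sqrt(2)*l^3/2 - 39*l^2/2 - sqrt(2)*l^2 - 39*sqrt(2)*l/2 - 9*l - 9*sqrt(2)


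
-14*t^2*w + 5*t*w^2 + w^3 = w*(-2*t + w)*(7*t + w)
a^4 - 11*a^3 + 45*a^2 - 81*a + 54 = (a - 3)^3*(a - 2)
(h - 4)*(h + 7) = h^2 + 3*h - 28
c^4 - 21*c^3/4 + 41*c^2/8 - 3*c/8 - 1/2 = (c - 4)*(c - 1)*(c - 1/2)*(c + 1/4)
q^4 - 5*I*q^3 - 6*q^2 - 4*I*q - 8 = (q - 2*I)^3*(q + I)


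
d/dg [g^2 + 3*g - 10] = 2*g + 3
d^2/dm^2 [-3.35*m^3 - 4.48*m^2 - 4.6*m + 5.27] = -20.1*m - 8.96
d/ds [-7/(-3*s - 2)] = -21/(3*s + 2)^2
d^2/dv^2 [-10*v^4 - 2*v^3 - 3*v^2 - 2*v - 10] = -120*v^2 - 12*v - 6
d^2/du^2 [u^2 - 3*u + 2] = 2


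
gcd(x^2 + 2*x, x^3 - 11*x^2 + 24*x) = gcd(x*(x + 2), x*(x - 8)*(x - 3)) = x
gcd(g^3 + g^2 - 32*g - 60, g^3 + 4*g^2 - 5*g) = g + 5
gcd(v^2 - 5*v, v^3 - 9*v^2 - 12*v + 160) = v - 5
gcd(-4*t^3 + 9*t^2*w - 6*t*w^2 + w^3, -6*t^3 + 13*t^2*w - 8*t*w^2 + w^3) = t^2 - 2*t*w + w^2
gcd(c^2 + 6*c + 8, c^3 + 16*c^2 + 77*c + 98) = c + 2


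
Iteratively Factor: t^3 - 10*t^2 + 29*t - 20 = (t - 4)*(t^2 - 6*t + 5) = (t - 5)*(t - 4)*(t - 1)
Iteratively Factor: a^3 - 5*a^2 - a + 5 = (a - 5)*(a^2 - 1) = (a - 5)*(a + 1)*(a - 1)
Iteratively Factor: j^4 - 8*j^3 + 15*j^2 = (j - 3)*(j^3 - 5*j^2) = (j - 5)*(j - 3)*(j^2) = j*(j - 5)*(j - 3)*(j)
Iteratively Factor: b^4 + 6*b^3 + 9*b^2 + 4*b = (b + 1)*(b^3 + 5*b^2 + 4*b) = b*(b + 1)*(b^2 + 5*b + 4) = b*(b + 1)^2*(b + 4)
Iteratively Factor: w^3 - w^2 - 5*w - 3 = (w - 3)*(w^2 + 2*w + 1) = (w - 3)*(w + 1)*(w + 1)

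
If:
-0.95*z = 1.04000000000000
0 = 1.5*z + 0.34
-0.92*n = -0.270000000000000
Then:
No Solution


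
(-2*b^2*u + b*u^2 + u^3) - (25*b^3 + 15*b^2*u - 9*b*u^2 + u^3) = -25*b^3 - 17*b^2*u + 10*b*u^2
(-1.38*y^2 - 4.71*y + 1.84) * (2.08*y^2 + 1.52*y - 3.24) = -2.8704*y^4 - 11.8944*y^3 + 1.1392*y^2 + 18.0572*y - 5.9616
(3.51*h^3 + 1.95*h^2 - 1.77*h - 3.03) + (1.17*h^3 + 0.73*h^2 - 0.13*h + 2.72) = 4.68*h^3 + 2.68*h^2 - 1.9*h - 0.31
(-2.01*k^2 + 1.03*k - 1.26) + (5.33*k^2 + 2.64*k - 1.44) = 3.32*k^2 + 3.67*k - 2.7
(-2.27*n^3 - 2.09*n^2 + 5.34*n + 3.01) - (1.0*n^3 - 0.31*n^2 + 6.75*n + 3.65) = -3.27*n^3 - 1.78*n^2 - 1.41*n - 0.64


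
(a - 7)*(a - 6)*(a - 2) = a^3 - 15*a^2 + 68*a - 84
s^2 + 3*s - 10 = (s - 2)*(s + 5)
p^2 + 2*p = p*(p + 2)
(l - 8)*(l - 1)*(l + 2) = l^3 - 7*l^2 - 10*l + 16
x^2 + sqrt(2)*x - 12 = (x - 2*sqrt(2))*(x + 3*sqrt(2))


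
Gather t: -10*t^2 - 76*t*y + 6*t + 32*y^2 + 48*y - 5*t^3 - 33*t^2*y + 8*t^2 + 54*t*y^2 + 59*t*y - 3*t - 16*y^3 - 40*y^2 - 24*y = -5*t^3 + t^2*(-33*y - 2) + t*(54*y^2 - 17*y + 3) - 16*y^3 - 8*y^2 + 24*y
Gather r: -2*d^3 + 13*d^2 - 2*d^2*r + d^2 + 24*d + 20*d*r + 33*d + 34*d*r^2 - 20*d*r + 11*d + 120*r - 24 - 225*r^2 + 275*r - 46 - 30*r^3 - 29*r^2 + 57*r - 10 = -2*d^3 + 14*d^2 + 68*d - 30*r^3 + r^2*(34*d - 254) + r*(452 - 2*d^2) - 80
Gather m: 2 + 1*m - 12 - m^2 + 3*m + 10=-m^2 + 4*m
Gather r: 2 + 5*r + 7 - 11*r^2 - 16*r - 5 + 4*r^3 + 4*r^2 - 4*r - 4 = 4*r^3 - 7*r^2 - 15*r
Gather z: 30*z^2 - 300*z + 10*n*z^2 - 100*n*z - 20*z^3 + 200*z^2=-20*z^3 + z^2*(10*n + 230) + z*(-100*n - 300)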